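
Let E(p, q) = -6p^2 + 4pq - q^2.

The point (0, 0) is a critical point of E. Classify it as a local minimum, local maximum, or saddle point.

local maximum

The Hessian of E is constant: H = [[-12, 4], [4, -2]].
det(H) = (-12)·(-2) − 4² = 8.
det(H) > 0 and tr(H) = -14 < 0, so H is negative definite and the point is a local maximum.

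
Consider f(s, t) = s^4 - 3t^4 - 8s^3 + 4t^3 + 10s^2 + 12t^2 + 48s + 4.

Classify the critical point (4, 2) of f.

The mixed partial ∂²f/∂s∂t is 0, so the Hessian at any point is diag(f_ss, f_tt) = diag(4(3s^2 - 12s + 5), 12(-3t^2 + 2t + 2)).
At (4, 2): H = diag(20, -72).
The eigenvalues have opposite signs, so H is indefinite: a saddle point.

saddle point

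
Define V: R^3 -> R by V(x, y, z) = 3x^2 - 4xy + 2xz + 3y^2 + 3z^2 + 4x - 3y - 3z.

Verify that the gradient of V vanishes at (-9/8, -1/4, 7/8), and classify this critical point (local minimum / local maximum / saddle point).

local minimum

∇V = (6x - 4y + 2z + 4, -4x + 6y - 3, 2x + 6z - 3); substituting (-9/8, -1/4, 7/8) gives ∇V = (0, 0, 0), so (-9/8, -1/4, 7/8) is indeed a critical point.
The Hessian is constant: H = [[6, -4, 2], [-4, 6, 0], [2, 0, 6]].
Leading principal minors: Δ₁ = 6, Δ₂ = 20, Δ₃ = 96.
All leading minors are positive, so H is positive definite: a local minimum.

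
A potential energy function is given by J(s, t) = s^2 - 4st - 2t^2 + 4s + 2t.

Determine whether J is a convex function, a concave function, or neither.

J is quadratic, so its Hessian is the constant matrix H = [[2, -4], [-4, -4]].
det(H) = -24, tr(H) = -2.
det(H) < 0, so H is indefinite: neither convex nor concave.

neither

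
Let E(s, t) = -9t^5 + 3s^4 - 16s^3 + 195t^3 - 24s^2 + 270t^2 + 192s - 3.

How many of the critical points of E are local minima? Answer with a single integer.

4

E separates as a function of s plus a function of t, so ∇E=0 decouples.
∂E/∂s = 12(s - 4)(s - 2)(s + 2) = 0 at s ∈ {-2, 2, 4}; ∂E/∂t = -45t(t - 4)(t + 1)(t + 3) = 0 at t ∈ {-3, -1, 0, 4}.
The Hessian is diagonal: diag(E_ss, E_tt). Second derivatives: E_ss(-2)=288, E_ss(2)=-96, E_ss(4)=144; E_tt(-3)=1890, E_tt(-1)=-450, E_tt(0)=540, E_tt(4)=-6300.
Local minima occur where both diagonal entries positive: (-2, -3), (-2, 0), (4, -3), (4, 0). Count: 4.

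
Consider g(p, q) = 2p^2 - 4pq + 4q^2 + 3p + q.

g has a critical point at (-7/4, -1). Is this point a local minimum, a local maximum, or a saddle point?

local minimum

The Hessian of g is constant: H = [[4, -4], [-4, 8]].
det(H) = 4·8 − (-4)² = 16.
det(H) > 0 and tr(H) = 12 > 0, so H is positive definite and the point is a local minimum.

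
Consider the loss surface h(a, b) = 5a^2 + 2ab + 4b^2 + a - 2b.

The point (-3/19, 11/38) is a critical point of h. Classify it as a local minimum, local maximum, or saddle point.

The Hessian of h is constant: H = [[10, 2], [2, 8]].
det(H) = 10·8 − 2² = 76.
det(H) > 0 and tr(H) = 18 > 0, so H is positive definite and the point is a local minimum.

local minimum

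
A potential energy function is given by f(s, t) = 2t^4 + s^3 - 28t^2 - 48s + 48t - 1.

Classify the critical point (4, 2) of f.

The mixed partial ∂²f/∂s∂t is 0, so the Hessian at any point is diag(f_ss, f_tt) = diag(6s, 8(3t^2 - 7)).
At (4, 2): H = diag(24, 40).
Both eigenvalues are positive, so H is positive definite: a local minimum.

local minimum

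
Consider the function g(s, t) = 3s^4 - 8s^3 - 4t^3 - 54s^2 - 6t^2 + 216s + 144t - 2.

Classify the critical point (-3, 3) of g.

The mixed partial ∂²g/∂s∂t is 0, so the Hessian at any point is diag(g_ss, g_tt) = diag(12(3s^2 - 4s - 9), -12(2t + 1)).
At (-3, 3): H = diag(360, -84).
The eigenvalues have opposite signs, so H is indefinite: a saddle point.

saddle point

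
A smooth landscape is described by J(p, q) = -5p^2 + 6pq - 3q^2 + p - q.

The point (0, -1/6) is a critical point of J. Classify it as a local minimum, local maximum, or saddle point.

local maximum

The Hessian of J is constant: H = [[-10, 6], [6, -6]].
det(H) = (-10)·(-6) − 6² = 24.
det(H) > 0 and tr(H) = -16 < 0, so H is negative definite and the point is a local maximum.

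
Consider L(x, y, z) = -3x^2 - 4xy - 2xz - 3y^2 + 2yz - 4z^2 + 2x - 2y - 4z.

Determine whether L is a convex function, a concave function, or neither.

concave

L is quadratic, so its Hessian is the constant matrix H = [[-6, -4, -2], [-4, -6, 2], [-2, 2, -8]].
Leading principal minors: -6, 20, -80.
Signs alternate −, +, − ⇒ H ≺ 0 ⇒ concave.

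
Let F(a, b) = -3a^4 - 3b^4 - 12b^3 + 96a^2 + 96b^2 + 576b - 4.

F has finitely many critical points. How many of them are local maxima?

F separates as a function of a plus a function of b, so ∇F=0 decouples.
∂F/∂a = -12a(a - 4)(a + 4) = 0 at a ∈ {-4, 0, 4}; ∂F/∂b = -12(b - 4)(b + 3)(b + 4) = 0 at b ∈ {-4, -3, 4}.
The Hessian is diagonal: diag(F_aa, F_bb). Second derivatives: F_aa(-4)=-384, F_aa(0)=192, F_aa(4)=-384; F_bb(-4)=-96, F_bb(-3)=84, F_bb(4)=-672.
Local maxima occur where both diagonal entries negative: (-4, -4), (-4, 4), (4, -4), (4, 4). Count: 4.

4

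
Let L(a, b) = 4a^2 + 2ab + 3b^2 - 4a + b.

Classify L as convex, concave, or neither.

L is quadratic, so its Hessian is the constant matrix H = [[8, 2], [2, 6]].
det(H) = 44, tr(H) = 14.
det(H) > 0 and tr(H) > 0, so H is positive definite everywhere: convex.

convex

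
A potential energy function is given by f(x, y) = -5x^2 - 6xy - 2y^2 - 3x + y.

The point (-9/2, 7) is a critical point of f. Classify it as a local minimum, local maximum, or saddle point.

The Hessian of f is constant: H = [[-10, -6], [-6, -4]].
det(H) = (-10)·(-4) − (-6)² = 4.
det(H) > 0 and tr(H) = -14 < 0, so H is negative definite and the point is a local maximum.

local maximum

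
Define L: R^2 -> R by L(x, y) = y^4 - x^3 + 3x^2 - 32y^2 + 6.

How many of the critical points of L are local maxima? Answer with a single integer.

1

L separates as a function of x plus a function of y, so ∇L=0 decouples.
∂L/∂x = -3x(x - 2) = 0 at x ∈ {0, 2}; ∂L/∂y = 4y(y - 4)(y + 4) = 0 at y ∈ {-4, 0, 4}.
The Hessian is diagonal: diag(L_xx, L_yy). Second derivatives: L_xx(0)=6, L_xx(2)=-6; L_yy(-4)=128, L_yy(0)=-64, L_yy(4)=128.
Local maxima occur where both diagonal entries negative: (2, 0). Count: 1.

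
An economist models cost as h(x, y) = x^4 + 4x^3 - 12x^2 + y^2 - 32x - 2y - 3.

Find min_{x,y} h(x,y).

-68

h(x,y) separates as P(x) + Q(y) − 3, so its minimum is min P + min Q − 3.
P'(x) = 4(x - 2)(x + 1)(x + 4) vanishes at x ∈ {-4, -1, 2}; Q'(y) = 2y - 2 vanishes at y ∈ {1}.
Local minima of P (where P''>0): P(-4)=-64, P(2)=-64. Local minima of Q: Q(1)=-1.
So the global minimum of h is P(-4) + Q(1) − 3 = -64 − 1 − 3 = -68, attained at (-4, 1).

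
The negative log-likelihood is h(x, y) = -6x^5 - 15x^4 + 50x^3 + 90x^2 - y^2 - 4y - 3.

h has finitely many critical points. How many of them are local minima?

0

h separates as a function of x plus a function of y, so ∇h=0 decouples.
∂h/∂x = -30x(x - 2)(x + 1)(x + 3) = 0 at x ∈ {-3, -1, 0, 2}; ∂h/∂y = -2(y + 2) = 0 at y ∈ {-2}.
The Hessian is diagonal: diag(h_xx, h_yy). Second derivatives: h_xx(-3)=900, h_xx(-1)=-180, h_xx(0)=180, h_xx(2)=-900; h_yy(-2)=-2.
Local minima occur where both diagonal entries positive: none. Count: 0.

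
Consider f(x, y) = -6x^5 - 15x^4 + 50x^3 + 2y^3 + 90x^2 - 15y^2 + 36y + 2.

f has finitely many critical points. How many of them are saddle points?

4

f separates as a function of x plus a function of y, so ∇f=0 decouples.
∂f/∂x = -30x(x - 2)(x + 1)(x + 3) = 0 at x ∈ {-3, -1, 0, 2}; ∂f/∂y = 6(y - 3)(y - 2) = 0 at y ∈ {2, 3}.
The Hessian is diagonal: diag(f_xx, f_yy). Second derivatives: f_xx(-3)=900, f_xx(-1)=-180, f_xx(0)=180, f_xx(2)=-900; f_yy(2)=-6, f_yy(3)=6.
Saddle points occur where the two diagonal entries have opposite signs: (-3, 2), (-1, 3), (0, 2), (2, 3). Count: 4.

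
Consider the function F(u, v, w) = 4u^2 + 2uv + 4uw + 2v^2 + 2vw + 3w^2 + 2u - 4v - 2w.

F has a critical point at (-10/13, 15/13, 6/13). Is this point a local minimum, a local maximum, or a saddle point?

The Hessian is constant: H = [[8, 2, 4], [2, 4, 2], [4, 2, 6]].
Leading principal minors: Δ₁ = 8, Δ₂ = 28, Δ₃ = 104.
All leading minors are positive, so H is positive definite: a local minimum.

local minimum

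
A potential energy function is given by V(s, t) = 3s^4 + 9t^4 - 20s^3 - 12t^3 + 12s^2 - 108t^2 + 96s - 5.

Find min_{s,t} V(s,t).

-633

V(s,t) separates as P(s) + Q(t) − 5, so its minimum is min P + min Q − 5.
P'(s) = 12(s - 4)(s - 2)(s + 1) vanishes at s ∈ {-1, 2, 4}; Q'(t) = 36t(t - 3)(t + 2) vanishes at t ∈ {-2, 0, 3}.
Local minima of P (where P''>0): P(-1)=-61, P(4)=64. Local minima of Q: Q(-2)=-192, Q(3)=-567.
So the global minimum of V is P(-1) + Q(3) − 5 = -61 − 567 − 5 = -633, attained at (-1, 3).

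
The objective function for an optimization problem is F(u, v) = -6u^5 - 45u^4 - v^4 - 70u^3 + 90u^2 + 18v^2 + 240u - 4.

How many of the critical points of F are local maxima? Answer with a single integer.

F separates as a function of u plus a function of v, so ∇F=0 decouples.
∂F/∂u = -30(u - 1)(u + 1)(u + 2)(u + 4) = 0 at u ∈ {-4, -2, -1, 1}; ∂F/∂v = -4v(v - 3)(v + 3) = 0 at v ∈ {-3, 0, 3}.
The Hessian is diagonal: diag(F_uu, F_vv). Second derivatives: F_uu(-4)=900, F_uu(-2)=-180, F_uu(-1)=180, F_uu(1)=-900; F_vv(-3)=-72, F_vv(0)=36, F_vv(3)=-72.
Local maxima occur where both diagonal entries negative: (-2, -3), (-2, 3), (1, -3), (1, 3). Count: 4.

4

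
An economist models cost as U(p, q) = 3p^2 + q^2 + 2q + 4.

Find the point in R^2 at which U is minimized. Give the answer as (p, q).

(0, -1)

U(p,q) separates as A(p) + B(q) + 4, so its minimum is min A + min B + 4.
A'(p) = 6p vanishes at p ∈ {0}; B'(q) = 2q + 2 vanishes at q ∈ {-1}.
Local minima of A (where A''>0): A(0)=0. Local minima of B: B(-1)=-1.
So the global minimum of U is A(0) + B(-1) + 4 = 0 − 1 + 4 = 3, attained at (0, -1).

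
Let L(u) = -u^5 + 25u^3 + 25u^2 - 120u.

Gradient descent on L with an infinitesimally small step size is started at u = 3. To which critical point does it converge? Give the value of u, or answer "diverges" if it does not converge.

L'(u) = -5(u - 4)(u - 1)(u + 2)(u + 3), so L'(3) = 300.
Gradient descent moves in the -L' direction, i.e. u is decreasing.
The nearest critical point in that direction is u = 1, where L'' = 180 > 0 (a local minimum). The iterate converges there.

1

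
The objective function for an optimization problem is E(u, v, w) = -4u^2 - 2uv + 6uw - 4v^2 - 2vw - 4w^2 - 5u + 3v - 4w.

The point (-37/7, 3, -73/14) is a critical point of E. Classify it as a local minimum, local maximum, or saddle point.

local maximum

The Hessian is constant: H = [[-8, -2, 6], [-2, -8, -2], [6, -2, -8]].
Leading principal minors: Δ₁ = -8, Δ₂ = 60, Δ₃ = -112.
The minors alternate sign starting negative (−, +, −), so H is negative definite: a local maximum.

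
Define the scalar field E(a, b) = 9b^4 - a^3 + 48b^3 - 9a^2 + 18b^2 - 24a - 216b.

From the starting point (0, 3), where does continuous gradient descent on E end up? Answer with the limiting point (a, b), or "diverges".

diverges

E is separable, so gradient descent decouples: a follows -∂E/∂a, b follows -∂E/∂b.
∂E/∂a = -3(a + 2)(a + 4); at a=0 this is -24, so a increases.
∂E/∂b = 36(b - 1)(b + 2)(b + 3); at b=3 this is 2160, so b decreases.
The a-coordinate has no critical point in that direction and runs off to infinity.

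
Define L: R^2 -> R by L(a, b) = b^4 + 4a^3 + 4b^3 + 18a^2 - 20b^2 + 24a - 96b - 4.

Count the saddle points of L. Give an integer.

L separates as a function of a plus a function of b, so ∇L=0 decouples.
∂L/∂a = 12(a + 1)(a + 2) = 0 at a ∈ {-2, -1}; ∂L/∂b = 4(b - 3)(b + 2)(b + 4) = 0 at b ∈ {-4, -2, 3}.
The Hessian is diagonal: diag(L_aa, L_bb). Second derivatives: L_aa(-2)=-12, L_aa(-1)=12; L_bb(-4)=56, L_bb(-2)=-40, L_bb(3)=140.
Saddle points occur where the two diagonal entries have opposite signs: (-2, -4), (-2, 3), (-1, -2). Count: 3.

3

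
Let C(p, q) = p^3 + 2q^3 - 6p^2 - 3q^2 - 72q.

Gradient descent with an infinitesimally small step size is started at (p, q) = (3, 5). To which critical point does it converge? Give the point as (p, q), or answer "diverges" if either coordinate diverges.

(4, 4)

C is separable, so gradient descent decouples: p follows -∂C/∂p, q follows -∂C/∂q.
∂C/∂p = 3p(p - 4); at p=3 this is -9, so p increases.
∂C/∂q = 6(q - 4)(q + 3); at q=5 this is 48, so q decreases.
p converges to its nearest critical value 4 (a local min of the p-part); q converges to 4. The iterate converges to (4, 4).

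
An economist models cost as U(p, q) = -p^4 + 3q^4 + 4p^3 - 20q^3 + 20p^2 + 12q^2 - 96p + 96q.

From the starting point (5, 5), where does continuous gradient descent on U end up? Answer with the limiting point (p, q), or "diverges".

diverges

U is separable, so gradient descent decouples: p follows -∂U/∂p, q follows -∂U/∂q.
∂U/∂p = -4(p - 4)(p - 2)(p + 3); at p=5 this is -96, so p increases.
∂U/∂q = 12(q - 4)(q - 2)(q + 1); at q=5 this is 216, so q decreases.
The p-coordinate has no critical point in that direction and runs off to infinity.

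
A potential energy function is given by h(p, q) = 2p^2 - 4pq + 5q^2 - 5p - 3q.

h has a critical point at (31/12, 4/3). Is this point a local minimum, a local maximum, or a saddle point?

The Hessian of h is constant: H = [[4, -4], [-4, 10]].
det(H) = 4·10 − (-4)² = 24.
det(H) > 0 and tr(H) = 14 > 0, so H is positive definite and the point is a local minimum.

local minimum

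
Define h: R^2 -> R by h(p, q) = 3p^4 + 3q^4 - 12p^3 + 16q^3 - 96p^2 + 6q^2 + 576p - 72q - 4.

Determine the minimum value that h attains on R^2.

-2355

h(p,q) separates as A(p) + B(q) − 4, so its minimum is min A + min B − 4.
A'(p) = 12(p - 4)(p - 3)(p + 4) vanishes at p ∈ {-4, 3, 4}; B'(q) = 12(q - 1)(q + 2)(q + 3) vanishes at q ∈ {-3, -2, 1}.
Local minima of A (where A''>0): A(-4)=-2304, A(4)=768. Local minima of B: B(-3)=81, B(1)=-47.
So the global minimum of h is A(-4) + B(1) − 4 = -2304 − 47 − 4 = -2355, attained at (-4, 1).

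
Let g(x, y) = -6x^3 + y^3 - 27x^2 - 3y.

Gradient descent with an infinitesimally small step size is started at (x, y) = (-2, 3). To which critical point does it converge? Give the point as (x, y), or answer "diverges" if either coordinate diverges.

(-3, 1)

g is separable, so gradient descent decouples: x follows -∂g/∂x, y follows -∂g/∂y.
∂g/∂x = -18x(x + 3); at x=-2 this is 36, so x decreases.
∂g/∂y = 3(y - 1)(y + 1); at y=3 this is 24, so y decreases.
x converges to its nearest critical value -3 (a local min of the x-part); y converges to 1. The iterate converges to (-3, 1).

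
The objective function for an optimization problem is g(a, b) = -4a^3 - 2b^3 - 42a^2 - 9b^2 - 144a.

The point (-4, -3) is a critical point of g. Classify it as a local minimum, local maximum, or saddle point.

The mixed partial ∂²g/∂a∂b is 0, so the Hessian at any point is diag(g_aa, g_bb) = diag(-12(2a + 7), -6(2b + 3)).
At (-4, -3): H = diag(12, 18).
Both eigenvalues are positive, so H is positive definite: a local minimum.

local minimum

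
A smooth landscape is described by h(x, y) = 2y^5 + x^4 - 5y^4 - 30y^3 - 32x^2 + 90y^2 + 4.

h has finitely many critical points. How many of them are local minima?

4

h separates as a function of x plus a function of y, so ∇h=0 decouples.
∂h/∂x = 4x(x - 4)(x + 4) = 0 at x ∈ {-4, 0, 4}; ∂h/∂y = 10y(y - 3)(y - 2)(y + 3) = 0 at y ∈ {-3, 0, 2, 3}.
The Hessian is diagonal: diag(h_xx, h_yy). Second derivatives: h_xx(-4)=128, h_xx(0)=-64, h_xx(4)=128; h_yy(-3)=-900, h_yy(0)=180, h_yy(2)=-100, h_yy(3)=180.
Local minima occur where both diagonal entries positive: (-4, 0), (-4, 3), (4, 0), (4, 3). Count: 4.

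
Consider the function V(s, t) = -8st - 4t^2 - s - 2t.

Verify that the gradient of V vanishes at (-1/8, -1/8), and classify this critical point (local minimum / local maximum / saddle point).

∇V = (-8t - 1, -8s - 8t - 2); substituting (-1/8, -1/8) gives ∇V = (0, 0), so (-1/8, -1/8) is indeed a critical point.
The Hessian of V is constant: H = [[0, -8], [-8, -8]].
det(H) = 0·(-8) − (-8)² = -64.
Since det(H) < 0, H is indefinite and the critical point is a saddle point.

saddle point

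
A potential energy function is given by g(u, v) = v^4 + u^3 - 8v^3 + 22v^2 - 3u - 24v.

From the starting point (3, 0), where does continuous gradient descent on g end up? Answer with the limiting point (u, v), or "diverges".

g is separable, so gradient descent decouples: u follows -∂g/∂u, v follows -∂g/∂v.
∂g/∂u = 3(u - 1)(u + 1); at u=3 this is 24, so u decreases.
∂g/∂v = 4(v - 3)(v - 2)(v - 1); at v=0 this is -24, so v increases.
u converges to its nearest critical value 1 (a local min of the u-part); v converges to 1. The iterate converges to (1, 1).

(1, 1)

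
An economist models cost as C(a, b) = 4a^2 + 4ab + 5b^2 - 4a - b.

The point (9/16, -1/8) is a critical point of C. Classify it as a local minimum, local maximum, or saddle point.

The Hessian of C is constant: H = [[8, 4], [4, 10]].
det(H) = 8·10 − 4² = 64.
det(H) > 0 and tr(H) = 18 > 0, so H is positive definite and the point is a local minimum.

local minimum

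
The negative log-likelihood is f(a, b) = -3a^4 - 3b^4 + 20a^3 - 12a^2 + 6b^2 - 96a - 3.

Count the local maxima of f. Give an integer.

f separates as a function of a plus a function of b, so ∇f=0 decouples.
∂f/∂a = -12(a - 4)(a - 2)(a + 1) = 0 at a ∈ {-1, 2, 4}; ∂f/∂b = -12b(b - 1)(b + 1) = 0 at b ∈ {-1, 0, 1}.
The Hessian is diagonal: diag(f_aa, f_bb). Second derivatives: f_aa(-1)=-180, f_aa(2)=72, f_aa(4)=-120; f_bb(-1)=-24, f_bb(0)=12, f_bb(1)=-24.
Local maxima occur where both diagonal entries negative: (-1, -1), (-1, 1), (4, -1), (4, 1). Count: 4.

4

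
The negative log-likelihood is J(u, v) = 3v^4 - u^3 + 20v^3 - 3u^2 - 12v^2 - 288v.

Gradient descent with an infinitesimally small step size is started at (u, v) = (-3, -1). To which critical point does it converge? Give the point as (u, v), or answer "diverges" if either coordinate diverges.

J is separable, so gradient descent decouples: u follows -∂J/∂u, v follows -∂J/∂v.
∂J/∂u = -3u(u + 2); at u=-3 this is -9, so u increases.
∂J/∂v = 12(v - 2)(v + 3)(v + 4); at v=-1 this is -216, so v increases.
u converges to its nearest critical value -2 (a local min of the u-part); v converges to 2. The iterate converges to (-2, 2).

(-2, 2)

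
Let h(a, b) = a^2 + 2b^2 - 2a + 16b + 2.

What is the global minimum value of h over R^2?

-31

h(a,b) separates as P(a) + Q(b) + 2, so its minimum is min P + min Q + 2.
P'(a) = 2a - 2 vanishes at a ∈ {1}; Q'(b) = 4b + 16 vanishes at b ∈ {-4}.
Local minima of P (where P''>0): P(1)=-1. Local minima of Q: Q(-4)=-32.
So the global minimum of h is P(1) + Q(-4) + 2 = -1 − 32 + 2 = -31, attained at (1, -4).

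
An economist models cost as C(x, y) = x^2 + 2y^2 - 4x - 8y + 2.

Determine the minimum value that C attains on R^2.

C(x,y) separates as P(x) + Q(y) + 2, so its minimum is min P + min Q + 2.
P'(x) = 2x - 4 vanishes at x ∈ {2}; Q'(y) = 4y - 8 vanishes at y ∈ {2}.
Local minima of P (where P''>0): P(2)=-4. Local minima of Q: Q(2)=-8.
So the global minimum of C is P(2) + Q(2) + 2 = -4 − 8 + 2 = -10, attained at (2, 2).

-10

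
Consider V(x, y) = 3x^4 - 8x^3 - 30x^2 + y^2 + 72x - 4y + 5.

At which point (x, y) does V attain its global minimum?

V(x,y) separates as P(x) + Q(y) + 5, so its minimum is min P + min Q + 5.
P'(x) = 12(x - 3)(x - 1)(x + 2) vanishes at x ∈ {-2, 1, 3}; Q'(y) = 2y - 4 vanishes at y ∈ {2}.
Local minima of P (where P''>0): P(-2)=-152, P(3)=-27. Local minima of Q: Q(2)=-4.
So the global minimum of V is P(-2) + Q(2) + 5 = -152 − 4 + 5 = -151, attained at (-2, 2).

(-2, 2)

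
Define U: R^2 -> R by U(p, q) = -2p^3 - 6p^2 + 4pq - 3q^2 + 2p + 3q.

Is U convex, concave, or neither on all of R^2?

The term -2p^3 is cubic, so the Hessian is not constant.
∂²U/∂p² = -12p - 12, which takes both signs as p varies (negative for sufficiently large p). A diagonal entry of the Hessian changing sign means the Hessian is neither positive- nor negative-semidefinite on all of R^2.

neither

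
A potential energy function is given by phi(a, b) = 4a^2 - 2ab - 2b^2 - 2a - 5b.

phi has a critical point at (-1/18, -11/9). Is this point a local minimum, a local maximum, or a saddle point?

saddle point

The Hessian of phi is constant: H = [[8, -2], [-2, -4]].
det(H) = 8·(-4) − (-2)² = -36.
Since det(H) < 0, H is indefinite and the critical point is a saddle point.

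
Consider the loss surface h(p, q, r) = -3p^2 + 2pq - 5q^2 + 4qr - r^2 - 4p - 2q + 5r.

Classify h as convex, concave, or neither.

concave

h is quadratic, so its Hessian is the constant matrix H = [[-6, 2, 0], [2, -10, 4], [0, 4, -2]].
Leading principal minors: -6, 56, -16.
Signs alternate −, +, − ⇒ H ≺ 0 ⇒ concave.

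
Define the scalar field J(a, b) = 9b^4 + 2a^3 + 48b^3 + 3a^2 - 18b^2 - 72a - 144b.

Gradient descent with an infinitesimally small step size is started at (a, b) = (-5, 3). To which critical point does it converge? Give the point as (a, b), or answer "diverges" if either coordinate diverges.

J is separable, so gradient descent decouples: a follows -∂J/∂a, b follows -∂J/∂b.
∂J/∂a = 6(a - 3)(a + 4); at a=-5 this is 48, so a decreases.
∂J/∂b = 36(b - 1)(b + 1)(b + 4); at b=3 this is 2016, so b decreases.
The a-coordinate has no critical point in that direction and runs off to infinity.

diverges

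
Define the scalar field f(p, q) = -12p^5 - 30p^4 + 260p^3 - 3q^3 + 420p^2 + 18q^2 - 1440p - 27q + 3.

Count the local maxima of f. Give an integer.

f separates as a function of p plus a function of q, so ∇f=0 decouples.
∂f/∂p = -60(p - 3)(p - 1)(p + 2)(p + 4) = 0 at p ∈ {-4, -2, 1, 3}; ∂f/∂q = -9(q - 3)(q - 1) = 0 at q ∈ {1, 3}.
The Hessian is diagonal: diag(f_pp, f_qq). Second derivatives: f_pp(-4)=4200, f_pp(-2)=-1800, f_pp(1)=1800, f_pp(3)=-4200; f_qq(1)=18, f_qq(3)=-18.
Local maxima occur where both diagonal entries negative: (-2, 3), (3, 3). Count: 2.

2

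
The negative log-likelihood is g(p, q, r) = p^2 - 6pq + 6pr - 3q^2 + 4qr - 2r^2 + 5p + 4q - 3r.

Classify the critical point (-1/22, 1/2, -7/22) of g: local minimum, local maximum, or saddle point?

The Hessian is constant: H = [[2, -6, 6], [-6, -6, 4], [6, 4, -4]].
Leading principal minors: Δ₁ = 2, Δ₂ = -48, Δ₃ = 88.
The minors fit neither the all-positive nor the alternating-sign pattern, so H is indefinite: a saddle point.

saddle point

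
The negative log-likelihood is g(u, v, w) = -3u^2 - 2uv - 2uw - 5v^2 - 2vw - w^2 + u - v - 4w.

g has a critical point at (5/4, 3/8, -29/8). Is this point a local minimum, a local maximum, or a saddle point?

The Hessian is constant: H = [[-6, -2, -2], [-2, -10, -2], [-2, -2, -2]].
Leading principal minors: Δ₁ = -6, Δ₂ = 56, Δ₃ = -64.
The minors alternate sign starting negative (−, +, −), so H is negative definite: a local maximum.

local maximum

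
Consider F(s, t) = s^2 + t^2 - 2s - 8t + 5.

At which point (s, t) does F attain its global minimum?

(1, 4)

F(s,t) separates as P(s) + Q(t) + 5, so its minimum is min P + min Q + 5.
P'(s) = 2s - 2 vanishes at s ∈ {1}; Q'(t) = 2(t - 4) vanishes at t ∈ {4}.
Local minima of P (where P''>0): P(1)=-1. Local minima of Q: Q(4)=-16.
So the global minimum of F is P(1) + Q(4) + 5 = -1 − 16 + 5 = -12, attained at (1, 4).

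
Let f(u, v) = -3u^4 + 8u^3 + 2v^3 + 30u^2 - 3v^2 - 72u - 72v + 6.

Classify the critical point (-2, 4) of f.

The mixed partial ∂²f/∂u∂v is 0, so the Hessian at any point is diag(f_uu, f_vv) = diag(12(-3u^2 + 4u + 5), 6(2v - 1)).
At (-2, 4): H = diag(-180, 42).
The eigenvalues have opposite signs, so H is indefinite: a saddle point.

saddle point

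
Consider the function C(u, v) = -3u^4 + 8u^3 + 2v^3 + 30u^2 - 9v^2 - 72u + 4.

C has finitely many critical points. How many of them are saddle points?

C separates as a function of u plus a function of v, so ∇C=0 decouples.
∂C/∂u = -12(u - 3)(u - 1)(u + 2) = 0 at u ∈ {-2, 1, 3}; ∂C/∂v = 6v(v - 3) = 0 at v ∈ {0, 3}.
The Hessian is diagonal: diag(C_uu, C_vv). Second derivatives: C_uu(-2)=-180, C_uu(1)=72, C_uu(3)=-120; C_vv(0)=-18, C_vv(3)=18.
Saddle points occur where the two diagonal entries have opposite signs: (-2, 3), (1, 0), (3, 3). Count: 3.

3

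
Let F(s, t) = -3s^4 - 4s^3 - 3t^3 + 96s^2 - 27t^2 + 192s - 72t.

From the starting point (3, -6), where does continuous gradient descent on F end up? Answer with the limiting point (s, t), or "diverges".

(-1, -4)

F is separable, so gradient descent decouples: s follows -∂F/∂s, t follows -∂F/∂t.
∂F/∂s = -12(s - 4)(s + 1)(s + 4); at s=3 this is 336, so s decreases.
∂F/∂t = -9(t + 2)(t + 4); at t=-6 this is -72, so t increases.
s converges to its nearest critical value -1 (a local min of the s-part); t converges to -4. The iterate converges to (-1, -4).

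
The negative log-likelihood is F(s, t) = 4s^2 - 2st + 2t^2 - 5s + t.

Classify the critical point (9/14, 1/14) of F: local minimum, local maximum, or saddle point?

local minimum

The Hessian of F is constant: H = [[8, -2], [-2, 4]].
det(H) = 8·4 − (-2)² = 28.
det(H) > 0 and tr(H) = 12 > 0, so H is positive definite and the point is a local minimum.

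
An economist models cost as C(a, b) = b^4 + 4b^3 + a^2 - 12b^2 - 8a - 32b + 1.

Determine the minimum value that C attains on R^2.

-79

C(a,b) separates as P(a) + Q(b) + 1, so its minimum is min P + min Q + 1.
P'(a) = 2a - 8 vanishes at a ∈ {4}; Q'(b) = 4(b - 2)(b + 1)(b + 4) vanishes at b ∈ {-4, -1, 2}.
Local minima of P (where P''>0): P(4)=-16. Local minima of Q: Q(-4)=-64, Q(2)=-64.
So the global minimum of C is P(4) + Q(-4) + 1 = -16 − 64 + 1 = -79, attained at (4, -4).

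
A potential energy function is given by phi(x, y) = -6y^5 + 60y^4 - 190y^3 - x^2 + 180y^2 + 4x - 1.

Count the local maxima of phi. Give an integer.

2

phi separates as a function of x plus a function of y, so ∇phi=0 decouples.
∂phi/∂x = -2(x - 2) = 0 at x ∈ {2}; ∂phi/∂y = -30y(y - 4)(y - 3)(y - 1) = 0 at y ∈ {0, 1, 3, 4}.
The Hessian is diagonal: diag(phi_xx, phi_yy). Second derivatives: phi_xx(2)=-2; phi_yy(0)=360, phi_yy(1)=-180, phi_yy(3)=180, phi_yy(4)=-360.
Local maxima occur where both diagonal entries negative: (2, 1), (2, 4). Count: 2.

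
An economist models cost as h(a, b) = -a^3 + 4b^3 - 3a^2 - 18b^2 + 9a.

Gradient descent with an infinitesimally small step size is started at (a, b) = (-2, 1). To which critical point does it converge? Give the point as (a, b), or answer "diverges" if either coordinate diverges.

(-3, 3)

h is separable, so gradient descent decouples: a follows -∂h/∂a, b follows -∂h/∂b.
∂h/∂a = -3(a - 1)(a + 3); at a=-2 this is 9, so a decreases.
∂h/∂b = 12b(b - 3); at b=1 this is -24, so b increases.
a converges to its nearest critical value -3 (a local min of the a-part); b converges to 3. The iterate converges to (-3, 3).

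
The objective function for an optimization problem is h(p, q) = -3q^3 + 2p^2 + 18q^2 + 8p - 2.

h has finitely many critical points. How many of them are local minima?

h separates as a function of p plus a function of q, so ∇h=0 decouples.
∂h/∂p = 4(p + 2) = 0 at p ∈ {-2}; ∂h/∂q = -9q(q - 4) = 0 at q ∈ {0, 4}.
The Hessian is diagonal: diag(h_pp, h_qq). Second derivatives: h_pp(-2)=4; h_qq(0)=36, h_qq(4)=-36.
Local minima occur where both diagonal entries positive: (-2, 0). Count: 1.

1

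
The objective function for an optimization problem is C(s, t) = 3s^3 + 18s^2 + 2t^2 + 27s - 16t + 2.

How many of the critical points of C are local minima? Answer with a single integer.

C separates as a function of s plus a function of t, so ∇C=0 decouples.
∂C/∂s = 9(s + 1)(s + 3) = 0 at s ∈ {-3, -1}; ∂C/∂t = 4(t - 4) = 0 at t ∈ {4}.
The Hessian is diagonal: diag(C_ss, C_tt). Second derivatives: C_ss(-3)=-18, C_ss(-1)=18; C_tt(4)=4.
Local minima occur where both diagonal entries positive: (-1, 4). Count: 1.

1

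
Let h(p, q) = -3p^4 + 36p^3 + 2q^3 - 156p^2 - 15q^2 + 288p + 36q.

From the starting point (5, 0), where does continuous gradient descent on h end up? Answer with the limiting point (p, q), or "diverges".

diverges

h is separable, so gradient descent decouples: p follows -∂h/∂p, q follows -∂h/∂q.
∂h/∂p = -12(p - 4)(p - 3)(p - 2); at p=5 this is -72, so p increases.
∂h/∂q = 6(q - 3)(q - 2); at q=0 this is 36, so q decreases.
The p-coordinate has no critical point in that direction and runs off to infinity.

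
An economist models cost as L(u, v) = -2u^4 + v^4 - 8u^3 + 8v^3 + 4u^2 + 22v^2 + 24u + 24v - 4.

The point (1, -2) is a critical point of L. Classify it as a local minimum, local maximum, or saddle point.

The mixed partial ∂²L/∂u∂v is 0, so the Hessian at any point is diag(L_uu, L_vv) = diag(8(-3u^2 - 6u + 1), 4(3v^2 + 12v + 11)).
At (1, -2): H = diag(-64, -4).
Both eigenvalues are negative, so H is negative definite: a local maximum.

local maximum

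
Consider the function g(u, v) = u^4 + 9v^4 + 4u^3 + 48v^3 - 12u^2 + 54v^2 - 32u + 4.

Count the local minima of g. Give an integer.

g separates as a function of u plus a function of v, so ∇g=0 decouples.
∂g/∂u = 4(u - 2)(u + 1)(u + 4) = 0 at u ∈ {-4, -1, 2}; ∂g/∂v = 36v(v + 1)(v + 3) = 0 at v ∈ {-3, -1, 0}.
The Hessian is diagonal: diag(g_uu, g_vv). Second derivatives: g_uu(-4)=72, g_uu(-1)=-36, g_uu(2)=72; g_vv(-3)=216, g_vv(-1)=-72, g_vv(0)=108.
Local minima occur where both diagonal entries positive: (-4, -3), (-4, 0), (2, -3), (2, 0). Count: 4.

4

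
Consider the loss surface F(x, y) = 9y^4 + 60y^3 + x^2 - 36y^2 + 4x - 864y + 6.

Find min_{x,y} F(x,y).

-1246

F(x,y) separates as P(x) + Q(y) + 6, so its minimum is min P + min Q + 6.
P'(x) = 2x + 4 vanishes at x ∈ {-2}; Q'(y) = 36(y - 2)(y + 3)(y + 4) vanishes at y ∈ {-4, -3, 2}.
Local minima of P (where P''>0): P(-2)=-4. Local minima of Q: Q(-4)=1344, Q(2)=-1248.
So the global minimum of F is P(-2) + Q(2) + 6 = -4 − 1248 + 6 = -1246, attained at (-2, 2).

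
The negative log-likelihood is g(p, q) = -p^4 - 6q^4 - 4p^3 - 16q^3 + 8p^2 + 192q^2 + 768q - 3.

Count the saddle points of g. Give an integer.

4

g separates as a function of p plus a function of q, so ∇g=0 decouples.
∂g/∂p = -4p(p - 1)(p + 4) = 0 at p ∈ {-4, 0, 1}; ∂g/∂q = -24(q - 4)(q + 2)(q + 4) = 0 at q ∈ {-4, -2, 4}.
The Hessian is diagonal: diag(g_pp, g_qq). Second derivatives: g_pp(-4)=-80, g_pp(0)=16, g_pp(1)=-20; g_qq(-4)=-384, g_qq(-2)=288, g_qq(4)=-1152.
Saddle points occur where the two diagonal entries have opposite signs: (-4, -2), (0, -4), (0, 4), (1, -2). Count: 4.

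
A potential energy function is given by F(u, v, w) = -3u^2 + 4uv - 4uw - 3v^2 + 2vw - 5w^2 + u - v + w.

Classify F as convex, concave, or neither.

concave

F is quadratic, so its Hessian is the constant matrix H = [[-6, 4, -4], [4, -6, 2], [-4, 2, -10]].
Leading principal minors: -6, 20, -144.
Signs alternate −, +, − ⇒ H ≺ 0 ⇒ concave.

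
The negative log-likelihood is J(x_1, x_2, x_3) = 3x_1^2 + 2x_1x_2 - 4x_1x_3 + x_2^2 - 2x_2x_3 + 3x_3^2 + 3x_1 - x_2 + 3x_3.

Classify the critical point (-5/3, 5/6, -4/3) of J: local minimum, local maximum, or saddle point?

The Hessian is constant: H = [[6, 2, -4], [2, 2, -2], [-4, -2, 6]].
Leading principal minors: Δ₁ = 6, Δ₂ = 8, Δ₃ = 24.
All leading minors are positive, so H is positive definite: a local minimum.

local minimum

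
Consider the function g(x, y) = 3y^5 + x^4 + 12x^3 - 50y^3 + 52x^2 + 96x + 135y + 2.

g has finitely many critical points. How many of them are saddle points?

6

g separates as a function of x plus a function of y, so ∇g=0 decouples.
∂g/∂x = 4(x + 2)(x + 3)(x + 4) = 0 at x ∈ {-4, -3, -2}; ∂g/∂y = 15(y - 3)(y - 1)(y + 1)(y + 3) = 0 at y ∈ {-3, -1, 1, 3}.
The Hessian is diagonal: diag(g_xx, g_yy). Second derivatives: g_xx(-4)=8, g_xx(-3)=-4, g_xx(-2)=8; g_yy(-3)=-720, g_yy(-1)=240, g_yy(1)=-240, g_yy(3)=720.
Saddle points occur where the two diagonal entries have opposite signs: (-4, -3), (-4, 1), (-3, -1), (-3, 3), (-2, -3), (-2, 1). Count: 6.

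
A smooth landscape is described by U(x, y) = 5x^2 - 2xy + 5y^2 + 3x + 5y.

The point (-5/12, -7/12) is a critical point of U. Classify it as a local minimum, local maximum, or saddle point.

The Hessian of U is constant: H = [[10, -2], [-2, 10]].
det(H) = 10·10 − (-2)² = 96.
det(H) > 0 and tr(H) = 20 > 0, so H is positive definite and the point is a local minimum.

local minimum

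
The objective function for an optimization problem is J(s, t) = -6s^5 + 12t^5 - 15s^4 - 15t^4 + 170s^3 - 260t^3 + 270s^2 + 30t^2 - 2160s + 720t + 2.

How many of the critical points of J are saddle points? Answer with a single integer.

8

J separates as a function of s plus a function of t, so ∇J=0 decouples.
∂J/∂s = -30(s - 3)(s - 2)(s + 3)(s + 4) = 0 at s ∈ {-4, -3, 2, 3}; ∂J/∂t = 60(t - 4)(t - 1)(t + 1)(t + 3) = 0 at t ∈ {-3, -1, 1, 4}.
The Hessian is diagonal: diag(J_ss, J_tt). Second derivatives: J_ss(-4)=1260, J_ss(-3)=-900, J_ss(2)=900, J_ss(3)=-1260; J_tt(-3)=-3360, J_tt(-1)=1200, J_tt(1)=-1440, J_tt(4)=6300.
Saddle points occur where the two diagonal entries have opposite signs: (-4, -3), (-4, 1), (-3, -1), (-3, 4), (2, -3), (2, 1), (3, -1), (3, 4). Count: 8.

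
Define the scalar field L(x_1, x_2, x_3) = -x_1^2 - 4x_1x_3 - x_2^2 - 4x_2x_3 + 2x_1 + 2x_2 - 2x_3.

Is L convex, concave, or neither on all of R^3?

L is quadratic, so its Hessian is the constant matrix H = [[-2, 0, -4], [0, -2, -4], [-4, -4, 0]].
Leading principal minors: -2, 4, 64.
Neither pattern holds ⇒ H is indefinite ⇒ neither convex nor concave.

neither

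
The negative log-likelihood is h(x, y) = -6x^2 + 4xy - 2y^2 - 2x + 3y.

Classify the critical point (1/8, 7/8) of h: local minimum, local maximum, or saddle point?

The Hessian of h is constant: H = [[-12, 4], [4, -4]].
det(H) = (-12)·(-4) − 4² = 32.
det(H) > 0 and tr(H) = -16 < 0, so H is negative definite and the point is a local maximum.

local maximum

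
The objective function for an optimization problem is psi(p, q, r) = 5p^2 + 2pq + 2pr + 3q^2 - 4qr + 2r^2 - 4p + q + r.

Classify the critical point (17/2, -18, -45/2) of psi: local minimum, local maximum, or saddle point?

The Hessian is constant: H = [[10, 2, 2], [2, 6, -4], [2, -4, 4]].
Leading principal minors: Δ₁ = 10, Δ₂ = 56, Δ₃ = 8.
All leading minors are positive, so H is positive definite: a local minimum.

local minimum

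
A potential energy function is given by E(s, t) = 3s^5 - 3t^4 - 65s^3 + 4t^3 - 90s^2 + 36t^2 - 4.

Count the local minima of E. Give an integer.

E separates as a function of s plus a function of t, so ∇E=0 decouples.
∂E/∂s = 15s(s - 4)(s + 1)(s + 3) = 0 at s ∈ {-3, -1, 0, 4}; ∂E/∂t = -12t(t - 3)(t + 2) = 0 at t ∈ {-2, 0, 3}.
The Hessian is diagonal: diag(E_ss, E_tt). Second derivatives: E_ss(-3)=-630, E_ss(-1)=150, E_ss(0)=-180, E_ss(4)=2100; E_tt(-2)=-120, E_tt(0)=72, E_tt(3)=-180.
Local minima occur where both diagonal entries positive: (-1, 0), (4, 0). Count: 2.

2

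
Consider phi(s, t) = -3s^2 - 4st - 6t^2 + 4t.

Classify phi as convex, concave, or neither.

concave

phi is quadratic, so its Hessian is the constant matrix H = [[-6, -4], [-4, -12]].
det(H) = 56, tr(H) = -18.
det(H) > 0 and tr(H) < 0, so H is negative definite everywhere: concave.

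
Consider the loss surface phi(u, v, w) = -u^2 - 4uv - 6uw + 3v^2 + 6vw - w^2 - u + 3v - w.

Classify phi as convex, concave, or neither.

neither

phi is quadratic, so its Hessian is the constant matrix H = [[-2, -4, -6], [-4, 6, 6], [-6, 6, -2]].
Leading principal minors: -2, -28, 200.
Neither pattern holds ⇒ H is indefinite ⇒ neither convex nor concave.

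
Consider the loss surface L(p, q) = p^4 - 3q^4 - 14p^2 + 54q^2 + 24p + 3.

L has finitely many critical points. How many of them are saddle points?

L separates as a function of p plus a function of q, so ∇L=0 decouples.
∂L/∂p = 4(p - 2)(p - 1)(p + 3) = 0 at p ∈ {-3, 1, 2}; ∂L/∂q = -12q(q - 3)(q + 3) = 0 at q ∈ {-3, 0, 3}.
The Hessian is diagonal: diag(L_pp, L_qq). Second derivatives: L_pp(-3)=80, L_pp(1)=-16, L_pp(2)=20; L_qq(-3)=-216, L_qq(0)=108, L_qq(3)=-216.
Saddle points occur where the two diagonal entries have opposite signs: (-3, -3), (-3, 3), (1, 0), (2, -3), (2, 3). Count: 5.

5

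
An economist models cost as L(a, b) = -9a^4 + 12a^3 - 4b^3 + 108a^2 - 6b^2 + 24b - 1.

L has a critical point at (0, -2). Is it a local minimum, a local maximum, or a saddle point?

The mixed partial ∂²L/∂a∂b is 0, so the Hessian at any point is diag(L_aa, L_bb) = diag(36(-3a^2 + 2a + 6), -12(2b + 1)).
At (0, -2): H = diag(216, 36).
Both eigenvalues are positive, so H is positive definite: a local minimum.

local minimum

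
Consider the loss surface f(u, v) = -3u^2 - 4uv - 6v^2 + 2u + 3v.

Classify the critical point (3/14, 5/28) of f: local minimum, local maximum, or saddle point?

The Hessian of f is constant: H = [[-6, -4], [-4, -12]].
det(H) = (-6)·(-12) − (-4)² = 56.
det(H) > 0 and tr(H) = -18 < 0, so H is negative definite and the point is a local maximum.

local maximum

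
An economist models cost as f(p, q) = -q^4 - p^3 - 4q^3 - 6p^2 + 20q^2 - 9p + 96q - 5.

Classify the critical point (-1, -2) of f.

The mixed partial ∂²f/∂p∂q is 0, so the Hessian at any point is diag(f_pp, f_qq) = diag(-6(p + 2), 4(-3q^2 - 6q + 10)).
At (-1, -2): H = diag(-6, 40).
The eigenvalues have opposite signs, so H is indefinite: a saddle point.

saddle point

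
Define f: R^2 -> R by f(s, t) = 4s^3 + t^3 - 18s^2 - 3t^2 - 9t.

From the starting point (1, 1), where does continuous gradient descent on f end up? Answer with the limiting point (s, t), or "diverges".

f is separable, so gradient descent decouples: s follows -∂f/∂s, t follows -∂f/∂t.
∂f/∂s = 12s(s - 3); at s=1 this is -24, so s increases.
∂f/∂t = 3(t - 3)(t + 1); at t=1 this is -12, so t increases.
s converges to its nearest critical value 3 (a local min of the s-part); t converges to 3. The iterate converges to (3, 3).

(3, 3)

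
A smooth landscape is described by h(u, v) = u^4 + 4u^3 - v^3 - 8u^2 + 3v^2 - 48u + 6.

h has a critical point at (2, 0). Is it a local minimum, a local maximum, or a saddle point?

local minimum

The mixed partial ∂²h/∂u∂v is 0, so the Hessian at any point is diag(h_uu, h_vv) = diag(4(3u^2 + 6u - 4), 6(-v + 1)).
At (2, 0): H = diag(80, 6).
Both eigenvalues are positive, so H is positive definite: a local minimum.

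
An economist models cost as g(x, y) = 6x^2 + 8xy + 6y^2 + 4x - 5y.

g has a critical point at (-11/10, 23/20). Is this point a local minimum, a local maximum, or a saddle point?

The Hessian of g is constant: H = [[12, 8], [8, 12]].
det(H) = 12·12 − 8² = 80.
det(H) > 0 and tr(H) = 24 > 0, so H is positive definite and the point is a local minimum.

local minimum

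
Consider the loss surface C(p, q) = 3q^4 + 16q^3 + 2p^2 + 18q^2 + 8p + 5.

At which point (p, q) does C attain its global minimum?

C(p,q) separates as A(p) + B(q) + 5, so its minimum is min A + min B + 5.
A'(p) = 4p + 8 vanishes at p ∈ {-2}; B'(q) = 12q(q + 1)(q + 3) vanishes at q ∈ {-3, -1, 0}.
Local minima of A (where A''>0): A(-2)=-8. Local minima of B: B(-3)=-27, B(0)=0.
So the global minimum of C is A(-2) + B(-3) + 5 = -8 − 27 + 5 = -30, attained at (-2, -3).

(-2, -3)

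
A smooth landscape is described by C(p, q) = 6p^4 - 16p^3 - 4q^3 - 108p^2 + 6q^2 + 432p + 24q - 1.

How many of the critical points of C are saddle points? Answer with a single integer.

C separates as a function of p plus a function of q, so ∇C=0 decouples.
∂C/∂p = 24(p - 3)(p - 2)(p + 3) = 0 at p ∈ {-3, 2, 3}; ∂C/∂q = -12(q - 2)(q + 1) = 0 at q ∈ {-1, 2}.
The Hessian is diagonal: diag(C_pp, C_qq). Second derivatives: C_pp(-3)=720, C_pp(2)=-120, C_pp(3)=144; C_qq(-1)=36, C_qq(2)=-36.
Saddle points occur where the two diagonal entries have opposite signs: (-3, 2), (2, -1), (3, 2). Count: 3.

3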